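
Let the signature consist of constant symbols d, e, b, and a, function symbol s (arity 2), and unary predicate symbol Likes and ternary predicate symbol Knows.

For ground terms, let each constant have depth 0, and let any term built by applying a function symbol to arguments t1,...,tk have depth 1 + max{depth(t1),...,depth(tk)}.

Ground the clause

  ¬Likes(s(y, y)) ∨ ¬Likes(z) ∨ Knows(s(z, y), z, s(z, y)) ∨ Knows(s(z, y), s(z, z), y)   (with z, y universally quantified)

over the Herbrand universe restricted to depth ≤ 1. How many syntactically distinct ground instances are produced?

400

Ground terms of depth ≤ 1:
  If N_k denotes the number of depth-≤k ground terms, the 4 constants give N_0 = 4, and each function symbol of arity r contributes N_{k-1}^r new terms at level k: N_k = 4 + N_{k-1}^2.
  N_0 = 4
  N_1 = 4 + 4^2 = 20
So there are 20 ground terms available for substitution.
The clause has 2 distinct variables (z, y), each appearing in the body. In the free term algebra distinct substitutions yield syntactically distinct ground instances.
Number of ground instances = 20^2 = 400.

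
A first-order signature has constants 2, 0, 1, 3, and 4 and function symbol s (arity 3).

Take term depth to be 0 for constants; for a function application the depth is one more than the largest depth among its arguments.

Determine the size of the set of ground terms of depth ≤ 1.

130

Count level by level. With function symbols s/3, the terms of depth ≤ k are the 5 constants together with each function applied to depth-≤(k−1) tuples, so N_k = 5 + N_{k-1}^3.
N_0 = 5
N_1 = 5 + 5^3 = 130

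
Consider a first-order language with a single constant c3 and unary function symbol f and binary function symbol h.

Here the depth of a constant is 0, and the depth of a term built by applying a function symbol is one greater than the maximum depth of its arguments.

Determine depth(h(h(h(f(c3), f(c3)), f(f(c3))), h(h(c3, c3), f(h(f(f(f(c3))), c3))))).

depth(f(c3)) = 1 + depth(c3) = 1 + 0 = 1
depth(h(f(c3), f(c3))) = 1 + max(1, 1) = 2
depth(f(f(c3))) = 1 + depth(f(c3)) = 1 + 1 = 2
depth(h(h(f(c3), f(c3)), f(f(c3)))) = 1 + max(2, 2) = 3
depth(h(c3, c3)) = 1 + max(0, 0) = 1
depth(f(f(f(c3)))) = 1 + depth(f(f(c3))) = 1 + 2 = 3
depth(h(f(f(f(c3))), c3)) = 1 + max(3, 0) = 4
depth(f(h(f(f(f(c3))), c3))) = 1 + depth(h(f(f(f(c3))), c3)) = 1 + 4 = 5
depth(h(h(c3, c3), f(h(f(f(f(c3))), c3)))) = 1 + max(1, 5) = 6
depth(h(h(h(f(c3), f(c3)), f(f(c3))), h(h(c3, c3), f(h(f(f(f(c3))), c3))))) = 1 + max(3, 6) = 7

7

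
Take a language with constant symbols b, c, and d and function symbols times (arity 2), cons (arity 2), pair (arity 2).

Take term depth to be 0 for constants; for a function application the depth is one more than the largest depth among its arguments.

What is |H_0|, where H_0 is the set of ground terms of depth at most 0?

3

Let N_k count ground terms of depth at most k. Each non-constant term of depth ≤ k is some function symbol applied to depth-≤(k−1) arguments, giving N_k = 3 + N_{k-1}^2 + N_{k-1}^2 + N_{k-1}^2.
N_0 = 3
Explicitly: b, c, d.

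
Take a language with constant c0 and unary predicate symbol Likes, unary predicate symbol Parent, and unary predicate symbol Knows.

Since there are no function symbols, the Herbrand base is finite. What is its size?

3

With no function symbols, the Herbrand universe is just the 1 constant.
Ground atoms per predicate: Likes: 1, Parent: 1, Knows: 1.
Herbrand base size = 1 + 1 + 1 = 3.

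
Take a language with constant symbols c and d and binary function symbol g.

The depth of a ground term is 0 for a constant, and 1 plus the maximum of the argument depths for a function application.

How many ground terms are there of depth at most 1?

6

If N_k denotes the number of depth-≤k ground terms, the 2 constants give N_0 = 2, and each function symbol of arity r contributes N_{k-1}^r new terms at level k: N_k = 2 + N_{k-1}^2.
N_0 = 2
N_1 = 2 + 2^2 = 6
Explicitly: c, d, g(c, c), g(c, d), g(d, c), g(d, d).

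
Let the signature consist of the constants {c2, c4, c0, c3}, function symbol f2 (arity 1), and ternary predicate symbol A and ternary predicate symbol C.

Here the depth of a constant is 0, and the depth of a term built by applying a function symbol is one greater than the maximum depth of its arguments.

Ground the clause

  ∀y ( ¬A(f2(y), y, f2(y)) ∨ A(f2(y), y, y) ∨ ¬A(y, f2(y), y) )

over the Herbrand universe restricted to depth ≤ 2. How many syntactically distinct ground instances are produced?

Ground terms of depth ≤ 2:
  Let N_k = |{terms of depth ≤ k}|. Then N_0 = 4 and N_k = 4 + N_{k-1} for k ≥ 1 (one summand per function symbol, arity giving the exponent).
  N_0 = 4
  N_1 = 4 + 4 = 8
  N_2 = 4 + 8 = 12
  Explicitly: c2, c4, c0, c3, f2(c2), f2(c4), f2(c0), f2(c3), f2(f2(c2)), f2(f2(c4)), f2(f2(c0)), f2(f2(c3)).
So there are 12 ground terms available for substitution.
The variable y ranges independently over the available ground terms, and distinct assignments produce distinct instances.
Number of ground instances = 12.

12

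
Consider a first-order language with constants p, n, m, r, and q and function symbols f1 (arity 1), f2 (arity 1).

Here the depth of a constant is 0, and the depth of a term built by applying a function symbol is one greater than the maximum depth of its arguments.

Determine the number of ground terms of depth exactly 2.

Let N_k count ground terms of depth at most k. Each non-constant term of depth ≤ k is some function symbol applied to depth-≤(k−1) arguments, giving N_k = 5 + N_{k-1} + N_{k-1}.
N_0 = 5
N_1 = 5 + 5 + 5 = 15
N_2 = 5 + 15 + 15 = 35
Terms of depth exactly 2: N_2 − N_1 = 35 − 15 = 20.

20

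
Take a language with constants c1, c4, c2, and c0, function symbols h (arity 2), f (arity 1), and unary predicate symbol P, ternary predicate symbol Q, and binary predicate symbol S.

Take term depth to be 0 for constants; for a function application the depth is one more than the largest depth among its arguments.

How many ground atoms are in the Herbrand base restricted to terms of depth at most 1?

14424

First count ground terms of depth ≤ 1.
If N_k denotes the number of depth-≤k ground terms, the 4 constants give N_0 = 4, and each function symbol of arity r contributes N_{k-1}^r new terms at level k: N_k = 4 + N_{k-1}^2 + N_{k-1}.
N_0 = 4
N_1 = 4 + 4^2 + 4 = 24
So |H| = 24.
For each predicate symbol, the number of ground atoms is |H| raised to its arity; summing:
  P: 24;  Q: 24^3 = 13824;  S: 24^2 = 576
Total ground atoms: 24 + 13824 + 576 = 14424.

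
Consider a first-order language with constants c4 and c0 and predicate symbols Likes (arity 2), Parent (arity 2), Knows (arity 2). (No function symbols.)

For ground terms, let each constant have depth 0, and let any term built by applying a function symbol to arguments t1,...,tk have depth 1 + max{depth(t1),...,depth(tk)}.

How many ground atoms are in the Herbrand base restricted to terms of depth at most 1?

First count ground terms of depth ≤ 1.
With no function symbols every ground term is a constant, so there are exactly 2 ground terms at every depth bound.
N_0 = 2
N_1 = 2
Explicitly: c4, c0.
So |H| = 2.
Each predicate of arity r yields |H|^r ground atoms (one per choice of an r-tuple from H):
  Likes: 2^2 = 4;  Parent: 2^2 = 4;  Knows: 2^2 = 4
Total ground atoms: 4 + 4 + 4 = 12.

12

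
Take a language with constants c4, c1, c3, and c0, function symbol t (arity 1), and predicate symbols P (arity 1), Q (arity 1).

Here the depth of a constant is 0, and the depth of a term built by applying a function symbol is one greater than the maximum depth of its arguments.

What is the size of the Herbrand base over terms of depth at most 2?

24

First count ground terms of depth ≤ 2.
Let N_k = |{terms of depth ≤ k}|. Then N_0 = 4 and N_k = 4 + N_{k-1} for k ≥ 1 (one summand per function symbol, arity giving the exponent).
N_0 = 4
N_1 = 4 + 4 = 8
N_2 = 4 + 8 = 12
So |H| = 12.
Each predicate of arity r yields |H|^r ground atoms (one per choice of an r-tuple from H):
  P: 12;  Q: 12
Total ground atoms: 12 + 12 = 24.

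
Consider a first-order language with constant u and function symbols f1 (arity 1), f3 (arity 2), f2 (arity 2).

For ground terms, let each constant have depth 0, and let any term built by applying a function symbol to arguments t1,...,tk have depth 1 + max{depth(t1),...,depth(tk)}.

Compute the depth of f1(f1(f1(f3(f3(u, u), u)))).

5

depth(f3(u, u)) = 1 + max(0, 0) = 1
depth(f3(f3(u, u), u)) = 1 + max(1, 0) = 2
depth(f1(f3(f3(u, u), u))) = 1 + depth(f3(f3(u, u), u)) = 1 + 2 = 3
depth(f1(f1(f3(f3(u, u), u)))) = 1 + depth(f1(f3(f3(u, u), u))) = 1 + 3 = 4
depth(f1(f1(f1(f3(f3(u, u), u))))) = 1 + depth(f1(f1(f3(f3(u, u), u)))) = 1 + 4 = 5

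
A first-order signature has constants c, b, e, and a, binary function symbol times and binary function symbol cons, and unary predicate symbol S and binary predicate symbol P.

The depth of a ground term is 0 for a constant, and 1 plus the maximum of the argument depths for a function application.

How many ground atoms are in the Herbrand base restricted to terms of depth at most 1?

1332

First count ground terms of depth ≤ 1.
Let N_k count ground terms of depth at most k. Each non-constant term of depth ≤ k is some function symbol applied to depth-≤(k−1) arguments, giving N_k = 4 + N_{k-1}^2 + N_{k-1}^2.
N_0 = 4
N_1 = 4 + 4^2 + 4^2 = 36
So |H| = 36.
A ground atom is a predicate applied to a tuple of terms from H, so the count is the sum over predicates of |H|^arity:
  S: 36;  P: 36^2 = 1296
Total ground atoms: 36 + 1296 = 1332.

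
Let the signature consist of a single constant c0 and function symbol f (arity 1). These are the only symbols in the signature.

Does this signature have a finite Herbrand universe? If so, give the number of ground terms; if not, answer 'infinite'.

The signature has at least one function symbol (f, arity 1) and at least one constant (c0).
Iterating f gives infinitely many distinct ground terms: c0, f(c0), f(f(c0)), ...
So the Herbrand universe is infinite.

infinite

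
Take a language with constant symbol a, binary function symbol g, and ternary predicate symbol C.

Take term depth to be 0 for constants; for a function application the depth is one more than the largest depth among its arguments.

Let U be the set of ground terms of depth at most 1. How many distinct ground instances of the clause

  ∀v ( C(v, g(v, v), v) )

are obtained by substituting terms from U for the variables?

Ground terms of depth ≤ 1:
  Write N_k for the number of ground terms of depth ≤ k. A term of depth ≤ k is either a constant or a function symbol applied to arguments of depth ≤ k−1, so N_k = 1 + N_{k-1}^2.
  N_0 = 1
  N_1 = 1 + 1^2 = 2
So there are 2 ground terms available for substitution.
The clause has 1 distinct variable (v), which appears in the body. In the free term algebra distinct substitutions yield syntactically distinct ground instances.
Number of ground instances = 2.

2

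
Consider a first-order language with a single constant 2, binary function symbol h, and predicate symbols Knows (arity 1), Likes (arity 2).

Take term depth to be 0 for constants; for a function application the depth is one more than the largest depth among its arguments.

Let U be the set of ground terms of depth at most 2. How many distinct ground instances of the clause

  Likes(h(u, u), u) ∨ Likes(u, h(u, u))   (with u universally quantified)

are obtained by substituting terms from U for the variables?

5

Ground terms of depth ≤ 2:
  Count level by level. With function symbols h/2, the terms of depth ≤ k are the 1 constant together with each function applied to depth-≤(k−1) tuples, so N_k = 1 + N_{k-1}^2.
  N_0 = 1
  N_1 = 1 + 1^2 = 2
  N_2 = 1 + 2^2 = 5
  Explicitly: 2, h(2, 2), h(2, h(2, 2)), h(h(2, 2), 2), h(h(2, 2), h(2, 2)).
So there are 5 ground terms available for substitution.
The body mentions the single quantified variable u; since ground terms form a free algebra, no two substitutions collapse to the same formula.
Number of ground instances = 5.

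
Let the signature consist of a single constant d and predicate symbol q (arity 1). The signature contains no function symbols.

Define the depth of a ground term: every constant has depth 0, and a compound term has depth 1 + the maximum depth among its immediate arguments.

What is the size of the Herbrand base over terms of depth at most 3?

First count ground terms of depth ≤ 3.
With no function symbols every ground term is a constant, so there is exactly 1 ground term at every depth bound.
N_0 = 1
N_1 = 1
N_2 = 1
N_3 = 1
So |H| = 1.
For each predicate symbol, the number of ground atoms is |H| raised to its arity; summing:
  q: 1
Total ground atoms: 1.

1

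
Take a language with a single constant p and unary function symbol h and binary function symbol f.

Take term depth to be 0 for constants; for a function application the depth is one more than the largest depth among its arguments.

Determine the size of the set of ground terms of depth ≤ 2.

13

Write N_k for the number of ground terms of depth ≤ k. A term of depth ≤ k is either a constant or a function symbol applied to arguments of depth ≤ k−1, so N_k = 1 + N_{k-1} + N_{k-1}^2.
N_0 = 1
N_1 = 1 + 1 + 1^2 = 3
N_2 = 1 + 3 + 3^2 = 13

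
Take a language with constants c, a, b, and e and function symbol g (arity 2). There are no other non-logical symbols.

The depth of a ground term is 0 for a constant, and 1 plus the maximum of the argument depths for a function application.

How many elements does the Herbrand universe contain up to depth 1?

If N_k denotes the number of depth-≤k ground terms, the 4 constants give N_0 = 4, and each function symbol of arity r contributes N_{k-1}^r new terms at level k: N_k = 4 + N_{k-1}^2.
N_0 = 4
N_1 = 4 + 4^2 = 20

20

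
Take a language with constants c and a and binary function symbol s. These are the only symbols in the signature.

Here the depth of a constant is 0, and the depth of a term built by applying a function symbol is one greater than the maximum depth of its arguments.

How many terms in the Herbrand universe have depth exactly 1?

4

If N_k denotes the number of depth-≤k ground terms, the 2 constants give N_0 = 2, and each function symbol of arity r contributes N_{k-1}^r new terms at level k: N_k = 2 + N_{k-1}^2.
N_0 = 2
N_1 = 2 + 2^2 = 6
Terms of depth exactly 1: N_1 − N_0 = 6 − 2 = 4.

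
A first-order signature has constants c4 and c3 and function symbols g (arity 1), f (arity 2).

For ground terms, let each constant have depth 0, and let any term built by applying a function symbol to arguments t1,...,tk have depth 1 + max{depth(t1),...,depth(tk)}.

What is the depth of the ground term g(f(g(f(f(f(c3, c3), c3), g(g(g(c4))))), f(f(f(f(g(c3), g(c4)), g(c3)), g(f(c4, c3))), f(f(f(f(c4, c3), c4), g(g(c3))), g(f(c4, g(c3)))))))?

7

depth(f(c3, c3)) = 1 + max(0, 0) = 1
depth(f(f(c3, c3), c3)) = 1 + max(1, 0) = 2
depth(g(c4)) = 1 + depth(c4) = 1 + 0 = 1
depth(g(g(c4))) = 1 + depth(g(c4)) = 1 + 1 = 2
depth(g(g(g(c4)))) = 1 + depth(g(g(c4))) = 1 + 2 = 3
depth(f(f(f(c3, c3), c3), g(g(g(c4))))) = 1 + max(2, 3) = 4
depth(g(f(f(f(c3, c3), c3), g(g(g(c4)))))) = 1 + depth(f(f(f(c3, c3), c3), g(g(g(c4))))) = 1 + 4 = 5
depth(g(c3)) = 1 + depth(c3) = 1 + 0 = 1
depth(f(g(c3), g(c4))) = 1 + max(1, 1) = 2
depth(f(f(g(c3), g(c4)), g(c3))) = 1 + max(2, 1) = 3
depth(f(c4, c3)) = 1 + max(0, 0) = 1
depth(g(f(c4, c3))) = 1 + depth(f(c4, c3)) = 1 + 1 = 2
depth(f(f(f(g(c3), g(c4)), g(c3)), g(f(c4, c3)))) = 1 + max(3, 2) = 4
depth(f(f(c4, c3), c4)) = 1 + max(1, 0) = 2
depth(g(g(c3))) = 1 + depth(g(c3)) = 1 + 1 = 2
depth(f(f(f(c4, c3), c4), g(g(c3)))) = 1 + max(2, 2) = 3
depth(f(c4, g(c3))) = 1 + max(0, 1) = 2
depth(g(f(c4, g(c3)))) = 1 + depth(f(c4, g(c3))) = 1 + 2 = 3
depth(f(f(f(f(c4, c3), c4), g(g(c3))), g(f(c4, g(c3))))) = 1 + max(3, 3) = 4
depth(f(f(f(f(g(c3), g(c4)), g(c3)), g(f(c4, c3))), f(f(f(f(c4, c3), c4), g(g(c3))), g(f(c4, g(c3)))))) = 1 + max(4, 4) = 5
depth(f(g(f(f(f(c3, c3), c3), g(g(g(c4))))), f(f(f(f(g(c3), g(c4)), g(c3)), g(f(c4, c3))), f(f(f(f(c4, c3), c4), g(g(c3))), g(f(c4, g(c3))))))) = 1 + max(5, 5) = 6
depth(g(f(g(f(f(f(c3, c3), c3), g(g(g(c4))))), f(f(f(f(g(c3), g(c4)), g(c3)), g(f(c4, c3))), f(f(f(f(c4, c3), c4), g(g(c3))), g(f(c4, g(c3)))))))) = 1 + depth(f(g(f(f(f(c3, c3), c3), g(g(g(c4))))), f(f(f(f(g(c3), g(c4)), g(c3)), g(f(c4, c3))), f(f(f(f(c4, c3), c4), g(g(c3))), g(f(c4, g(c3))))))) = 1 + 6 = 7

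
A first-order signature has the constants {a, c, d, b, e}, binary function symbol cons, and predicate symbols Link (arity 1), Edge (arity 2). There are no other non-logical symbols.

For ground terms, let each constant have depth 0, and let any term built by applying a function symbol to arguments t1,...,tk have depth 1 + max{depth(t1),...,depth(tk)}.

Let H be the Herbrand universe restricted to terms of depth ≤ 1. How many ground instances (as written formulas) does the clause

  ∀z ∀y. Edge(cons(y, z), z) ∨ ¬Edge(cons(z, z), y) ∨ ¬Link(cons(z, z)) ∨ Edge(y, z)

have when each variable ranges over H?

900

Ground terms of depth ≤ 1:
  Let N_k = |{terms of depth ≤ k}|. Then N_0 = 5 and N_k = 5 + N_{k-1}^2 for k ≥ 1 (one summand per function symbol, arity giving the exponent).
  N_0 = 5
  N_1 = 5 + 5^2 = 30
So there are 30 ground terms available for substitution.
The clause has 2 distinct variables (z, y), each appearing in the body. In the free term algebra distinct substitutions yield syntactically distinct ground instances.
Number of ground instances = 30^2 = 900.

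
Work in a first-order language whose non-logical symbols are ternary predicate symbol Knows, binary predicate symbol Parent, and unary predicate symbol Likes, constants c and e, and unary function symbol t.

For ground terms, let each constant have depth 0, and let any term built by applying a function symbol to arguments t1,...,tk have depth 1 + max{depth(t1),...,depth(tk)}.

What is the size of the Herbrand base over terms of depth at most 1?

84

First count ground terms of depth ≤ 1.
If N_k denotes the number of depth-≤k ground terms, the 2 constants give N_0 = 2, and each function symbol of arity r contributes N_{k-1}^r new terms at level k: N_k = 2 + N_{k-1}.
N_0 = 2
N_1 = 2 + 2 = 4
Explicitly: c, e, t(c), t(e).
So |H| = 4.
A ground atom is a predicate applied to a tuple of terms from H, so the count is the sum over predicates of |H|^arity:
  Knows: 4^3 = 64;  Parent: 4^2 = 16;  Likes: 4
Total ground atoms: 64 + 16 + 4 = 84.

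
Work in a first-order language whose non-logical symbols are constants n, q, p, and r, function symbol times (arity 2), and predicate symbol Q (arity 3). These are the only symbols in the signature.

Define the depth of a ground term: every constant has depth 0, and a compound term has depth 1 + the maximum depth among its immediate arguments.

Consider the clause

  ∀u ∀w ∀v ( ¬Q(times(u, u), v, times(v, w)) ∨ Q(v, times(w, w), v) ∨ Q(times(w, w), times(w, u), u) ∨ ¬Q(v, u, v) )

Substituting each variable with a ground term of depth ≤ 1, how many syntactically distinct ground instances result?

8000

Ground terms of depth ≤ 1:
  Write N_k for the number of ground terms of depth ≤ k. A term of depth ≤ k is either a constant or a function symbol applied to arguments of depth ≤ k−1, so N_k = 4 + N_{k-1}^2.
  N_0 = 4
  N_1 = 4 + 4^2 = 20
So there are 20 ground terms available for substitution.
The body mentions every one of the 3 quantified variables; since ground terms form a free algebra, no two substitutions collapse to the same formula.
Number of ground instances = 20^3 = 8000.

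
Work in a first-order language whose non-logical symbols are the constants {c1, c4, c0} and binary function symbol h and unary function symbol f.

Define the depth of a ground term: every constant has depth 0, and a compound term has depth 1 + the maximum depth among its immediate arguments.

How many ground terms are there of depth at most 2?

243

Let N_k = |{terms of depth ≤ k}|. Then N_0 = 3 and N_k = 3 + N_{k-1}^2 + N_{k-1} for k ≥ 1 (one summand per function symbol, arity giving the exponent).
N_0 = 3
N_1 = 3 + 3^2 + 3 = 15
N_2 = 3 + 15^2 + 15 = 243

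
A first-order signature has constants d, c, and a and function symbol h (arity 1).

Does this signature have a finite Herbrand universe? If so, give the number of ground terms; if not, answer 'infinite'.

The signature has at least one function symbol (h, arity 1) and at least one constant (d).
Iterating h gives infinitely many distinct ground terms: d, h(d), h(h(d)), ...
So the Herbrand universe is infinite.

infinite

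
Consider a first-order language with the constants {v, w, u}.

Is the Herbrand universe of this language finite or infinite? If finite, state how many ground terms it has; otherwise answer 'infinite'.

There are no function symbols, so every ground term is one of the 3 constants.
The Herbrand universe is {v, w, u}, which is finite with 3 elements.

3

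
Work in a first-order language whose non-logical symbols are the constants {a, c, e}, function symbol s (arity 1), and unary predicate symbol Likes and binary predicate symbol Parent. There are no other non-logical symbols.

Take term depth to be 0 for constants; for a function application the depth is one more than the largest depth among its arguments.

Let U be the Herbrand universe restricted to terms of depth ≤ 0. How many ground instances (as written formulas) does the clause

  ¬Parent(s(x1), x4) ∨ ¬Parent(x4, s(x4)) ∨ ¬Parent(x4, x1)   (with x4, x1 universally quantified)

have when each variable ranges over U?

9

Ground terms of depth ≤ 0:
  If N_k denotes the number of depth-≤k ground terms, the 3 constants give N_0 = 3, and each function symbol of arity r contributes N_{k-1}^r new terms at level k: N_k = 3 + N_{k-1}.
  N_0 = 3
  Explicitly: a, c, e.
So there are 3 ground terms available for substitution.
Each of x4, x1 ranges independently over the available ground terms, and distinct assignments produce distinct instances.
Number of ground instances = 3^2 = 9.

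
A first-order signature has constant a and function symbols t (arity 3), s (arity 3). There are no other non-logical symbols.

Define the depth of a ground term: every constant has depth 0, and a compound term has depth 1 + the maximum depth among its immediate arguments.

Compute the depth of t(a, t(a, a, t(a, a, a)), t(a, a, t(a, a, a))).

3

depth(t(a, a, a)) = 1 + max(0, 0, 0) = 1
depth(t(a, a, t(a, a, a))) = 1 + max(0, 0, 1) = 2
depth(t(a, t(a, a, t(a, a, a)), t(a, a, t(a, a, a)))) = 1 + max(0, 2, 2) = 3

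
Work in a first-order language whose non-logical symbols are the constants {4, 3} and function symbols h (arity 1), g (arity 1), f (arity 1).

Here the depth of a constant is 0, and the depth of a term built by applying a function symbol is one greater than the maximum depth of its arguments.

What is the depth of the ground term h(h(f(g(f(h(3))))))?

6

depth(h(3)) = 1 + depth(3) = 1 + 0 = 1
depth(f(h(3))) = 1 + depth(h(3)) = 1 + 1 = 2
depth(g(f(h(3)))) = 1 + depth(f(h(3))) = 1 + 2 = 3
depth(f(g(f(h(3))))) = 1 + depth(g(f(h(3)))) = 1 + 3 = 4
depth(h(f(g(f(h(3)))))) = 1 + depth(f(g(f(h(3))))) = 1 + 4 = 5
depth(h(h(f(g(f(h(3))))))) = 1 + depth(h(f(g(f(h(3)))))) = 1 + 5 = 6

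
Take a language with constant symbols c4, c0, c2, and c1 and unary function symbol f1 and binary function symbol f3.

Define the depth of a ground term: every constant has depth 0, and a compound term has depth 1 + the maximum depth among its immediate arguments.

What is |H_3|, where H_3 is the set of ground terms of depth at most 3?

Count level by level. With function symbols f1/1, f3/2, the terms of depth ≤ k are the 4 constants together with each function applied to depth-≤(k−1) tuples, so N_k = 4 + N_{k-1} + N_{k-1}^2.
N_0 = 4
N_1 = 4 + 4 + 4^2 = 24
N_2 = 4 + 24 + 24^2 = 604
N_3 = 4 + 604 + 604^2 = 365424

365424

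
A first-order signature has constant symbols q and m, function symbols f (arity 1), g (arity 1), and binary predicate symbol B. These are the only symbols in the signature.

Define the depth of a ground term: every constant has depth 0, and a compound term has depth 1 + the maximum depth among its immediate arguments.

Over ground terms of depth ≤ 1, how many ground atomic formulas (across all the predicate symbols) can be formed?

First count ground terms of depth ≤ 1.
Let N_k = |{terms of depth ≤ k}|. Then N_0 = 2 and N_k = 2 + N_{k-1} + N_{k-1} for k ≥ 1 (one summand per function symbol, arity giving the exponent).
N_0 = 2
N_1 = 2 + 2 + 2 = 6
So |H| = 6.
A ground atom is a predicate applied to a tuple of terms from H, so the count is the sum over predicates of |H|^arity:
  B: 6^2 = 36
Total ground atoms: 36.

36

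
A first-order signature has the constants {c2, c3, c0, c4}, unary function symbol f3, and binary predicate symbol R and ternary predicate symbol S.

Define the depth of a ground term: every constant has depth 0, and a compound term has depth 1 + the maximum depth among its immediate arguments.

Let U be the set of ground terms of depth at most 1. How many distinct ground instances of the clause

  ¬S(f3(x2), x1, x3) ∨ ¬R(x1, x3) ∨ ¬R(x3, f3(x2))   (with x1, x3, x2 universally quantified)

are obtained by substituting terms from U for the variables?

Ground terms of depth ≤ 1:
  Count level by level. With function symbols f3/1, the terms of depth ≤ k are the 4 constants together with each function applied to depth-≤(k−1) tuples, so N_k = 4 + N_{k-1}.
  N_0 = 4
  N_1 = 4 + 4 = 8
So there are 8 ground terms available for substitution.
Each of x1, x3, x2 ranges independently over the available ground terms, and distinct assignments produce distinct instances.
Number of ground instances = 8^3 = 512.

512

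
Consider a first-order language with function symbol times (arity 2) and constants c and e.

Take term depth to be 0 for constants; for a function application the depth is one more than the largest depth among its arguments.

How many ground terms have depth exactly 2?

Count level by level. With function symbols times/2, the terms of depth ≤ k are the 2 constants together with each function applied to depth-≤(k−1) tuples, so N_k = 2 + N_{k-1}^2.
N_0 = 2
N_1 = 2 + 2^2 = 6
N_2 = 2 + 6^2 = 38
Terms of depth exactly 2: N_2 − N_1 = 38 − 6 = 32.

32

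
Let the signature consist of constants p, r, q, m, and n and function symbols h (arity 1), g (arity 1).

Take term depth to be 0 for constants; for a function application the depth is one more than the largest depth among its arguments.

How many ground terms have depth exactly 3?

Let N_k = |{terms of depth ≤ k}|. Then N_0 = 5 and N_k = 5 + N_{k-1} + N_{k-1} for k ≥ 1 (one summand per function symbol, arity giving the exponent).
N_0 = 5
N_1 = 5 + 5 + 5 = 15
N_2 = 5 + 15 + 15 = 35
N_3 = 5 + 35 + 35 = 75
Terms of depth exactly 3: N_3 − N_2 = 75 − 35 = 40.

40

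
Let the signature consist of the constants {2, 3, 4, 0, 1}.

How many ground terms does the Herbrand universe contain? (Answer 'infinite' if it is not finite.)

There are no function symbols, so every ground term is one of the 5 constants.
The Herbrand universe is {2, 3, 4, 0, 1}, which is finite with 5 elements.

5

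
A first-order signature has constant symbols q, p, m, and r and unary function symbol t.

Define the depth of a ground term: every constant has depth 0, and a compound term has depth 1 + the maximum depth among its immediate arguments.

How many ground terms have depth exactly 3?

4

Let N_k = |{terms of depth ≤ k}|. Then N_0 = 4 and N_k = 4 + N_{k-1} for k ≥ 1 (one summand per function symbol, arity giving the exponent).
N_0 = 4
N_1 = 4 + 4 = 8
N_2 = 4 + 8 = 12
N_3 = 4 + 12 = 16
Terms of depth exactly 3: N_3 − N_2 = 16 − 12 = 4.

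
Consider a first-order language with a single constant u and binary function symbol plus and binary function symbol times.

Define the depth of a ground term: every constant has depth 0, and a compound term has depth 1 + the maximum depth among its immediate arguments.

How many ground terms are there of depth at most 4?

1045459

Count level by level. With function symbols plus/2, times/2, the terms of depth ≤ k are the 1 constant together with each function applied to depth-≤(k−1) tuples, so N_k = 1 + N_{k-1}^2 + N_{k-1}^2.
N_0 = 1
N_1 = 1 + 1^2 + 1^2 = 3
N_2 = 1 + 3^2 + 3^2 = 19
N_3 = 1 + 19^2 + 19^2 = 723
N_4 = 1 + 723^2 + 723^2 = 1045459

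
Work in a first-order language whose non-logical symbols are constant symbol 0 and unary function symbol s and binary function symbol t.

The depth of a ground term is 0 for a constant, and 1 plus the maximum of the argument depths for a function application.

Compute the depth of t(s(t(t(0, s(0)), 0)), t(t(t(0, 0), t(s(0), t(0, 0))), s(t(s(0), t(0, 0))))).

depth(s(0)) = 1 + depth(0) = 1 + 0 = 1
depth(t(0, s(0))) = 1 + max(0, 1) = 2
depth(t(t(0, s(0)), 0)) = 1 + max(2, 0) = 3
depth(s(t(t(0, s(0)), 0))) = 1 + depth(t(t(0, s(0)), 0)) = 1 + 3 = 4
depth(t(0, 0)) = 1 + max(0, 0) = 1
depth(t(s(0), t(0, 0))) = 1 + max(1, 1) = 2
depth(t(t(0, 0), t(s(0), t(0, 0)))) = 1 + max(1, 2) = 3
depth(s(t(s(0), t(0, 0)))) = 1 + depth(t(s(0), t(0, 0))) = 1 + 2 = 3
depth(t(t(t(0, 0), t(s(0), t(0, 0))), s(t(s(0), t(0, 0))))) = 1 + max(3, 3) = 4
depth(t(s(t(t(0, s(0)), 0)), t(t(t(0, 0), t(s(0), t(0, 0))), s(t(s(0), t(0, 0)))))) = 1 + max(4, 4) = 5

5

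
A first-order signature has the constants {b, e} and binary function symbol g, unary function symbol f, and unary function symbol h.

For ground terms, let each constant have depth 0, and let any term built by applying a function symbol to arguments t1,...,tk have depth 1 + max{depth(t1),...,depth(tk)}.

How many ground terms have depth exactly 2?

If N_k denotes the number of depth-≤k ground terms, the 2 constants give N_0 = 2, and each function symbol of arity r contributes N_{k-1}^r new terms at level k: N_k = 2 + N_{k-1}^2 + N_{k-1} + N_{k-1}.
N_0 = 2
N_1 = 2 + 2^2 + 2 + 2 = 10
N_2 = 2 + 10^2 + 10 + 10 = 122
Terms of depth exactly 2: N_2 − N_1 = 122 − 10 = 112.

112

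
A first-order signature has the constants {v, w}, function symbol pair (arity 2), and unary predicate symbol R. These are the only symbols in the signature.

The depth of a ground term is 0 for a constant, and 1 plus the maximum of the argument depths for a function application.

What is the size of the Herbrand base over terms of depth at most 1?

First count ground terms of depth ≤ 1.
Let N_k count ground terms of depth at most k. Each non-constant term of depth ≤ k is some function symbol applied to depth-≤(k−1) arguments, giving N_k = 2 + N_{k-1}^2.
N_0 = 2
N_1 = 2 + 2^2 = 6
Explicitly: v, w, pair(v, v), pair(v, w), pair(w, v), pair(w, w).
So |H| = 6.
A ground atom is a predicate applied to a tuple of terms from H, so the count is the sum over predicates of |H|^arity:
  R: 6
Total ground atoms: 6.

6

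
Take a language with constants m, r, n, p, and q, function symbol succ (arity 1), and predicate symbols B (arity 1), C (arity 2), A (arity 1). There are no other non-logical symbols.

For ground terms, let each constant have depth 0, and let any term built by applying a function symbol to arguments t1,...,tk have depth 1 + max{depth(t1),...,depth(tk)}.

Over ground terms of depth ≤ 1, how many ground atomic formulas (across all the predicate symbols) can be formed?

First count ground terms of depth ≤ 1.
Write N_k for the number of ground terms of depth ≤ k. A term of depth ≤ k is either a constant or a function symbol applied to arguments of depth ≤ k−1, so N_k = 5 + N_{k-1}.
N_0 = 5
N_1 = 5 + 5 = 10
Explicitly: m, r, n, p, q, succ(m), succ(r), succ(n), succ(p), succ(q).
So |H| = 10.
Each predicate of arity r yields |H|^r ground atoms (one per choice of an r-tuple from H):
  B: 10;  C: 10^2 = 100;  A: 10
Total ground atoms: 10 + 100 + 10 = 120.

120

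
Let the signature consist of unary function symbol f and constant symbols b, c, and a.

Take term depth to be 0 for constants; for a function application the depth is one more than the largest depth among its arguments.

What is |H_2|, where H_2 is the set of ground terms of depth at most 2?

Let N_k count ground terms of depth at most k. Each non-constant term of depth ≤ k is some function symbol applied to depth-≤(k−1) arguments, giving N_k = 3 + N_{k-1}.
N_0 = 3
N_1 = 3 + 3 = 6
N_2 = 3 + 6 = 9
Explicitly: b, c, a, f(b), f(c), f(a), f(f(b)), f(f(c)), f(f(a)).

9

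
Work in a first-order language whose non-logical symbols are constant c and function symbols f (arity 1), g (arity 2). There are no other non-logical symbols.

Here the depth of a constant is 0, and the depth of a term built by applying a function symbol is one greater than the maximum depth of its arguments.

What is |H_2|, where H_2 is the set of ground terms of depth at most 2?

Write N_k for the number of ground terms of depth ≤ k. A term of depth ≤ k is either a constant or a function symbol applied to arguments of depth ≤ k−1, so N_k = 1 + N_{k-1} + N_{k-1}^2.
N_0 = 1
N_1 = 1 + 1 + 1^2 = 3
N_2 = 1 + 3 + 3^2 = 13

13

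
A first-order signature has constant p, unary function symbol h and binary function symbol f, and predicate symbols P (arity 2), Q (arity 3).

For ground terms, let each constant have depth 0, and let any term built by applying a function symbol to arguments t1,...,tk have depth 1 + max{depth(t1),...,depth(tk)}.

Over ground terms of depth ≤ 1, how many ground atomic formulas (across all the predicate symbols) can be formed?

First count ground terms of depth ≤ 1.
Let N_k count ground terms of depth at most k. Each non-constant term of depth ≤ k is some function symbol applied to depth-≤(k−1) arguments, giving N_k = 1 + N_{k-1} + N_{k-1}^2.
N_0 = 1
N_1 = 1 + 1 + 1^2 = 3
Explicitly: p, h(p), f(p, p).
So |H| = 3.
Each predicate of arity r yields |H|^r ground atoms (one per choice of an r-tuple from H):
  P: 3^2 = 9;  Q: 3^3 = 27
Total ground atoms: 9 + 27 = 36.

36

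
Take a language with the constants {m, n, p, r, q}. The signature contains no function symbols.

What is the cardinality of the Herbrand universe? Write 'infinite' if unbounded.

5

There are no function symbols, so every ground term is one of the 5 constants.
The Herbrand universe is {m, n, p, r, q}, which is finite with 5 elements.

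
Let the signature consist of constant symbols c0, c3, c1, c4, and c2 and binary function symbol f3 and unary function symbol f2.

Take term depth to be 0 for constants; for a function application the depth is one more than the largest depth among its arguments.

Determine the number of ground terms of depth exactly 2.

Count level by level. With function symbols f3/2, f2/1, the terms of depth ≤ k are the 5 constants together with each function applied to depth-≤(k−1) tuples, so N_k = 5 + N_{k-1}^2 + N_{k-1}.
N_0 = 5
N_1 = 5 + 5^2 + 5 = 35
N_2 = 5 + 35^2 + 35 = 1265
Terms of depth exactly 2: N_2 − N_1 = 1265 − 35 = 1230.

1230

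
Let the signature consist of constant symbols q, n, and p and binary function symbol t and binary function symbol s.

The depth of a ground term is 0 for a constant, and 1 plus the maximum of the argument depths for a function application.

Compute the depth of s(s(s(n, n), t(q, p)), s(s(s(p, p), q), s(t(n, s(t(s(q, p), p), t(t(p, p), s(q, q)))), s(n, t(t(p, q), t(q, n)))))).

depth(s(n, n)) = 1 + max(0, 0) = 1
depth(t(q, p)) = 1 + max(0, 0) = 1
depth(s(s(n, n), t(q, p))) = 1 + max(1, 1) = 2
depth(s(p, p)) = 1 + max(0, 0) = 1
depth(s(s(p, p), q)) = 1 + max(1, 0) = 2
depth(s(q, p)) = 1 + max(0, 0) = 1
depth(t(s(q, p), p)) = 1 + max(1, 0) = 2
depth(t(p, p)) = 1 + max(0, 0) = 1
depth(s(q, q)) = 1 + max(0, 0) = 1
depth(t(t(p, p), s(q, q))) = 1 + max(1, 1) = 2
depth(s(t(s(q, p), p), t(t(p, p), s(q, q)))) = 1 + max(2, 2) = 3
depth(t(n, s(t(s(q, p), p), t(t(p, p), s(q, q))))) = 1 + max(0, 3) = 4
depth(t(p, q)) = 1 + max(0, 0) = 1
depth(t(q, n)) = 1 + max(0, 0) = 1
depth(t(t(p, q), t(q, n))) = 1 + max(1, 1) = 2
depth(s(n, t(t(p, q), t(q, n)))) = 1 + max(0, 2) = 3
depth(s(t(n, s(t(s(q, p), p), t(t(p, p), s(q, q)))), s(n, t(t(p, q), t(q, n))))) = 1 + max(4, 3) = 5
depth(s(s(s(p, p), q), s(t(n, s(t(s(q, p), p), t(t(p, p), s(q, q)))), s(n, t(t(p, q), t(q, n)))))) = 1 + max(2, 5) = 6
depth(s(s(s(n, n), t(q, p)), s(s(s(p, p), q), s(t(n, s(t(s(q, p), p), t(t(p, p), s(q, q)))), s(n, t(t(p, q), t(q, n))))))) = 1 + max(2, 6) = 7

7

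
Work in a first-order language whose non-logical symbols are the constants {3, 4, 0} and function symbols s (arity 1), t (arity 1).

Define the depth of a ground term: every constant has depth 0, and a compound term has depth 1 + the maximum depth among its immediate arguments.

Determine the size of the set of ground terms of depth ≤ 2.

If N_k denotes the number of depth-≤k ground terms, the 3 constants give N_0 = 3, and each function symbol of arity r contributes N_{k-1}^r new terms at level k: N_k = 3 + N_{k-1} + N_{k-1}.
N_0 = 3
N_1 = 3 + 3 + 3 = 9
N_2 = 3 + 9 + 9 = 21

21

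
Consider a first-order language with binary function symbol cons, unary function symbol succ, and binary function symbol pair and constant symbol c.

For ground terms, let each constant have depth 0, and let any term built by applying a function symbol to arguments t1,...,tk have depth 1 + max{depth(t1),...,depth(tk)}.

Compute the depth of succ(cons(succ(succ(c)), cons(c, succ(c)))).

4

depth(succ(c)) = 1 + depth(c) = 1 + 0 = 1
depth(succ(succ(c))) = 1 + depth(succ(c)) = 1 + 1 = 2
depth(cons(c, succ(c))) = 1 + max(0, 1) = 2
depth(cons(succ(succ(c)), cons(c, succ(c)))) = 1 + max(2, 2) = 3
depth(succ(cons(succ(succ(c)), cons(c, succ(c))))) = 1 + depth(cons(succ(succ(c)), cons(c, succ(c)))) = 1 + 3 = 4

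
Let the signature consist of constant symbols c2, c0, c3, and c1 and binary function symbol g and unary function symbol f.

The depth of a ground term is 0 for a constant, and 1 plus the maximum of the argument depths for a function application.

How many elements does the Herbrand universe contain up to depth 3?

Write N_k for the number of ground terms of depth ≤ k. A term of depth ≤ k is either a constant or a function symbol applied to arguments of depth ≤ k−1, so N_k = 4 + N_{k-1}^2 + N_{k-1}.
N_0 = 4
N_1 = 4 + 4^2 + 4 = 24
N_2 = 4 + 24^2 + 24 = 604
N_3 = 4 + 604^2 + 604 = 365424

365424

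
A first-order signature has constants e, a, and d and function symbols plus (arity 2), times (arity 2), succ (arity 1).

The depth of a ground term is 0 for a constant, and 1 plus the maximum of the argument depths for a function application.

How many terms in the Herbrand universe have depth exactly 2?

1155

Let N_k = |{terms of depth ≤ k}|. Then N_0 = 3 and N_k = 3 + N_{k-1}^2 + N_{k-1}^2 + N_{k-1} for k ≥ 1 (one summand per function symbol, arity giving the exponent).
N_0 = 3
N_1 = 3 + 3^2 + 3^2 + 3 = 24
N_2 = 3 + 24^2 + 24^2 + 24 = 1179
Terms of depth exactly 2: N_2 − N_1 = 1179 − 24 = 1155.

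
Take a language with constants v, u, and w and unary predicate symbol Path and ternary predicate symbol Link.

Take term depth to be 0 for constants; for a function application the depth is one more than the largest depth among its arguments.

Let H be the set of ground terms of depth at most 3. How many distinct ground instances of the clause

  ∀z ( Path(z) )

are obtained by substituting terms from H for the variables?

3

Ground terms of depth ≤ 3:
  With no function symbols every ground term is a constant, so there are exactly 3 ground terms at every depth bound.
  N_0 = 3
  N_1 = 3
  N_2 = 3
  N_3 = 3
  Explicitly: v, u, w.
So there are 3 ground terms available for substitution.
The clause has 1 distinct variable (z), which appears in the body. In the free term algebra distinct substitutions yield syntactically distinct ground instances.
Number of ground instances = 3.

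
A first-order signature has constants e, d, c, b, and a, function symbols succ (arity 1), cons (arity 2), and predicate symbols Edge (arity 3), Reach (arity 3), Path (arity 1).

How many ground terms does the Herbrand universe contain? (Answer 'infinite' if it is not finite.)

The signature has at least one function symbol (succ, arity 1) and at least one constant (e).
Iterating succ gives infinitely many distinct ground terms: e, succ(e), succ(succ(e)), ...
So the Herbrand universe is infinite.

infinite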